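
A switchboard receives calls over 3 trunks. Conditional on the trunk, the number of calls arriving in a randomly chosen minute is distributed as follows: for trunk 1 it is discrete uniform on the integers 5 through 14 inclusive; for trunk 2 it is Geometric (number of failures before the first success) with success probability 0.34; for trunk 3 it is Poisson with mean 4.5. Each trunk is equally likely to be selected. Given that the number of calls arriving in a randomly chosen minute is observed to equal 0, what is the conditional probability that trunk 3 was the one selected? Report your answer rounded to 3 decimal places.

Likelihoods P(X=0 | ·): 1: 0; 2: 0.34; 3: 0.011109.
Posterior ∝ prior × likelihood. Numerator for 3: 0.333333·0.011109 = 0.003703.
Normalizing constant: 0.333333·0 + 0.333333·0.34 + 0.333333·0.011109 = 0.117036.
P(3 | observation) = 0.003703 / 0.117036 = 0.0316397.

0.032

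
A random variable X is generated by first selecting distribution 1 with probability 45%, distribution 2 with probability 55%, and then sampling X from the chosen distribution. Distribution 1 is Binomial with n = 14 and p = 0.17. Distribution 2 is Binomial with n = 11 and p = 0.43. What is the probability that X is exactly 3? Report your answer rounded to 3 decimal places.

Conditional on each component, P(X = 3): 1: 0.230307; 2: 0.14618.
By total probability, P(X = 3) = 0.45·0.230307 + 0.55·0.14618 = 0.184037.

0.184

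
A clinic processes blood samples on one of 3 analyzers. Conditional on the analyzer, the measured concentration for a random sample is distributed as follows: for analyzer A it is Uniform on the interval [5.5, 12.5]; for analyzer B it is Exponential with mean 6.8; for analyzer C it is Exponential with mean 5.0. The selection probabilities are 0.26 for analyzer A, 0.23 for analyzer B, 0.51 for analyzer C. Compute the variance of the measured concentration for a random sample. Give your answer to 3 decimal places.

Per component, A: μ=9, E[X²]=85.0833; B: μ=6.8, E[X²]=92.48; C: μ=5, E[X²]=50.
E[X] = 0.26·9 + 0.23·6.8 + 0.51·5 = 6.454.
E[X²] = 0.26·85.0833 + 0.23·92.48 + 0.51·50 = 68.8921.
Var(X) = E[X²] − (E[X])² = 68.8921 − 41.6541 = 27.238.

27.238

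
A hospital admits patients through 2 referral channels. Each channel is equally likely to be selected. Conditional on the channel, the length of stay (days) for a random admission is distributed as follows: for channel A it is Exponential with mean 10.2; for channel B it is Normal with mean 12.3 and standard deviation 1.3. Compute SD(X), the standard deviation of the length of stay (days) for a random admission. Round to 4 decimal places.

Per component, A: μ=10.2, E[X²]=208.08; B: μ=12.3, E[X²]=152.98.
E[X] = 0.5·10.2 + 0.5·12.3 = 11.25.
E[X²] = 0.5·208.08 + 0.5·152.98 = 180.53.
Var(X) = E[X²] − (E[X])² = 180.53 − 126.562 = 53.9675.
SD(X) = √53.9675 = 7.34626.

7.3463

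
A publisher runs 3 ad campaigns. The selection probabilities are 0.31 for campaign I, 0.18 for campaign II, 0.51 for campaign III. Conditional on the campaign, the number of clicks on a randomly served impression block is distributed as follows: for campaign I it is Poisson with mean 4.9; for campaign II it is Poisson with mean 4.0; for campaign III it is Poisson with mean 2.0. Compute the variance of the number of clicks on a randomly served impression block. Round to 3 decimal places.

5.001

Per component, I: μ=4.9, E[X²]=28.91; II: μ=4, E[X²]=20; III: μ=2, E[X²]=6.
E[X] = 0.31·4.9 + 0.18·4 + 0.51·2 = 3.259.
E[X²] = 0.31·28.91 + 0.18·20 + 0.51·6 = 15.6221.
Var(X) = E[X²] − (E[X])² = 15.6221 − 10.6211 = 5.00102.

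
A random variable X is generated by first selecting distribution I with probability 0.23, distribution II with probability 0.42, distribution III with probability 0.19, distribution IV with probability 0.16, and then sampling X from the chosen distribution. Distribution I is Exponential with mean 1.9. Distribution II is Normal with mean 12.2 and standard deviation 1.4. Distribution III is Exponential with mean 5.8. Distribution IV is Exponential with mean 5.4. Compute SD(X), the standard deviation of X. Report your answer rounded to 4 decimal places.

5.5186

Per component, I: μ=1.9, E[X²]=7.22; II: μ=12.2, E[X²]=150.8; III: μ=5.8, E[X²]=67.28; IV: μ=5.4, E[X²]=58.32.
E[X] = 0.23·1.9 + 0.42·12.2 + 0.19·5.8 + 0.16·5.4 = 7.527.
E[X²] = 0.23·7.22 + 0.42·150.8 + 0.19·67.28 + 0.16·58.32 = 87.111.
Var(X) = E[X²] − (E[X])² = 87.111 − 56.6557 = 30.4553.
SD(X) = √30.4553 = 5.51863.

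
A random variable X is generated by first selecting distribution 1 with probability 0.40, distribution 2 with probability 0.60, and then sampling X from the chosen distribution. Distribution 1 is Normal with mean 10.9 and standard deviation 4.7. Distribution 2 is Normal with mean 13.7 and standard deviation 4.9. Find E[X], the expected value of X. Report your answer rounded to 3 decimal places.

12.580

Component means — 1: 10.9; 2: 13.7.
E[X] = 0.4·10.9 + 0.6·13.7 = 12.58.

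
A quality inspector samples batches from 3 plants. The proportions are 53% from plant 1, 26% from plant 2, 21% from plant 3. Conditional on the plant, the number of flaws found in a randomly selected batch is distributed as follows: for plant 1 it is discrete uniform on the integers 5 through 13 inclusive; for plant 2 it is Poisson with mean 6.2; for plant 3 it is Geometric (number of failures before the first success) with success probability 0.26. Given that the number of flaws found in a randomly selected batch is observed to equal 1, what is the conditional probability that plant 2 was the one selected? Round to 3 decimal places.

Likelihoods P(X=1 | ·): 1: 0; 2: 0.0125825; 3: 0.1924.
Posterior ∝ prior × likelihood. Numerator for 2: 0.26·0.0125825 = 0.00327144.
Normalizing constant: 0.53·0 + 0.26·0.0125825 + 0.21·0.1924 = 0.0436754.
P(2 | observation) = 0.00327144 / 0.0436754 = 0.0749035.

0.075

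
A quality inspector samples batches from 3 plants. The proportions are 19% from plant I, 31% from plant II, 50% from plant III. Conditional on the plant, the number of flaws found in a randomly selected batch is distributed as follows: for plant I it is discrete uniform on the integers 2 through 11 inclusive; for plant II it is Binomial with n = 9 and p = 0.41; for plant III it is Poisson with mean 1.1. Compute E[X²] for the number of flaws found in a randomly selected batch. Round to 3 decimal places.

15.646

For each component E[X²] = Var + (mean)², giving I: 50.5; II: 15.7932; III: 2.31.
Overall E[X²] = 0.19·50.5 + 0.31·15.7932 + 0.5·2.31 = 15.6459.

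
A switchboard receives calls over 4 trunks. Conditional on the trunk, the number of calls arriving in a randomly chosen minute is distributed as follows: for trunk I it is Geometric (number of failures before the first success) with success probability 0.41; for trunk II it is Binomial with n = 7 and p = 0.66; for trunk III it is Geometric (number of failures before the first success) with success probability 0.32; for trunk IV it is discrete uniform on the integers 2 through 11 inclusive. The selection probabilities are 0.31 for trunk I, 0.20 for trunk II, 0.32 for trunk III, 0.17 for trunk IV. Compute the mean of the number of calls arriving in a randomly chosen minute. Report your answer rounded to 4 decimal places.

Component means — I: 1.43902; II: 4.62; III: 2.125; IV: 6.5.
E[X] = 0.31·1.43902 + 0.2·4.62 + 0.32·2.125 + 0.17·6.5 = 3.1551.

3.1551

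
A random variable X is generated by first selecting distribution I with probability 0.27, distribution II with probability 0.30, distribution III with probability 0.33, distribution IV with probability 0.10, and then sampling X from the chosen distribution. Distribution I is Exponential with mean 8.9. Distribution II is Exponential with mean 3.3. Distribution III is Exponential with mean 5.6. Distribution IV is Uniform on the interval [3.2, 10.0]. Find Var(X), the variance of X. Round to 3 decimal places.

39.925

Per component, I: μ=8.9, E[X²]=158.42; II: μ=3.3, E[X²]=21.78; III: μ=5.6, E[X²]=62.72; IV: μ=6.6, E[X²]=47.4133.
E[X] = 0.27·8.9 + 0.3·3.3 + 0.33·5.6 + 0.1·6.6 = 5.901.
E[X²] = 0.27·158.42 + 0.3·21.78 + 0.33·62.72 + 0.1·47.4133 = 74.7463.
Var(X) = E[X²] − (E[X])² = 74.7463 − 34.8218 = 39.9245.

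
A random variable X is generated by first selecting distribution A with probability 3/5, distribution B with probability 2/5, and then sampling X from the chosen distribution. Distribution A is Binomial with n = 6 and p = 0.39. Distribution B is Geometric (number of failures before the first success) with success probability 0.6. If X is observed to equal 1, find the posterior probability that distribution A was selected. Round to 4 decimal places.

0.5526

Likelihoods P(X=1 | ·): A: 0.197636; B: 0.24.
Posterior ∝ prior × likelihood. Numerator for A: 0.6·0.197636 = 0.118581.
Normalizing constant: 0.6·0.197636 + 0.4·0.24 = 0.214581.
P(A | observation) = 0.118581 / 0.214581 = 0.552617.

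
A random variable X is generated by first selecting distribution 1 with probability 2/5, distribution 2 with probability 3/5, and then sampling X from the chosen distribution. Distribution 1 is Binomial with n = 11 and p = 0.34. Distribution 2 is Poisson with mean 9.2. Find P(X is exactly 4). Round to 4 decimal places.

0.1143

Conditional on each component, P(X = 4): 1: 0.240568; 2: 0.03016.
By total probability, P(X = 4) = 0.4·0.240568 + 0.6·0.03016 = 0.114323.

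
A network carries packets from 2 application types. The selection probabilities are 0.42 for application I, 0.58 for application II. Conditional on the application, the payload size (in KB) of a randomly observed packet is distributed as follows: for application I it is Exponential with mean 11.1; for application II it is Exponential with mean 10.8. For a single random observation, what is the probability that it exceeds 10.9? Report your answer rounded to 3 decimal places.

0.369

Conditional on each application, P(X > 10.9): I: 0.374568; II: 0.364489.
By total probability, P(X > 10.9) = 0.42·0.374568 + 0.58·0.364489 = 0.368722.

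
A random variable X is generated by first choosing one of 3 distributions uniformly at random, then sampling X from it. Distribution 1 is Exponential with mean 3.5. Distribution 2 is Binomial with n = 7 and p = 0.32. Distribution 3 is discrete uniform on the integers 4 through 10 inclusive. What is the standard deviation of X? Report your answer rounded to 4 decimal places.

3.1590

Per component, 1: μ=3.5, E[X²]=24.5; 2: μ=2.24, E[X²]=6.5408; 3: μ=7, E[X²]=53.
E[X] = 0.333333·3.5 + 0.333333·2.24 + 0.333333·7 = 4.24667.
E[X²] = 0.333333·24.5 + 0.333333·6.5408 + 0.333333·53 = 28.0136.
Var(X) = E[X²] − (E[X])² = 28.0136 − 18.0342 = 9.97942.
SD(X) = √9.97942 = 3.15902.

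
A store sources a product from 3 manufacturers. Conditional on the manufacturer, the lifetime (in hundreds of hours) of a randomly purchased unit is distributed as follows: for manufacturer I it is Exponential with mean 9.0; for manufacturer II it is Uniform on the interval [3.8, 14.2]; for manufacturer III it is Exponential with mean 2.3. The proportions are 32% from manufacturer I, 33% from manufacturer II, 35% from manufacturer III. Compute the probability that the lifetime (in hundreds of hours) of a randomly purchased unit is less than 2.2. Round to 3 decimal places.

0.285

Conditional on each manufacturer, P(X < 2.2): I: 0.216861; II: 0; III: 0.615773.
By total probability, P(X < 2.2) = 0.32·0.216861 + 0.33·0 + 0.35·0.615773 = 0.284916.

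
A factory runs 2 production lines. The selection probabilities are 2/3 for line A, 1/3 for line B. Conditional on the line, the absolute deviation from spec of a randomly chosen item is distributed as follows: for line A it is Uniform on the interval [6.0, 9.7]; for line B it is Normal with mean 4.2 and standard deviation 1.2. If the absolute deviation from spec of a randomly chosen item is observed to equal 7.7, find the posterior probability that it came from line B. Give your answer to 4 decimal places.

Likelihoods f(7.7 | ·): A: 0.27027; B: 0.00472573.
Posterior ∝ prior × likelihood. Numerator for B: 0.333333·0.00472573 = 0.00157524.
Normalizing constant: 0.666667·0.27027 + 0.333333·0.00472573 = 0.181755.
P(B | observation) = 0.00157524 / 0.181755 = 0.00866684.

0.0087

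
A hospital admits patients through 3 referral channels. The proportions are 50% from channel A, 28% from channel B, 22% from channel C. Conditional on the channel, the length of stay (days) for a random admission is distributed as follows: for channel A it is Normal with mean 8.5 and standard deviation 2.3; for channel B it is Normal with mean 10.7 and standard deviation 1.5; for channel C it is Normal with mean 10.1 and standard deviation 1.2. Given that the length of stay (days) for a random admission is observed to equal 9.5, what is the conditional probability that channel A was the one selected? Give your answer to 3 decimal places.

0.399

Likelihoods f(9.5 | ·): A: 0.15781; B: 0.193128; C: 0.293388.
Posterior ∝ prior × likelihood. Numerator for A: 0.5·0.15781 = 0.0789048.
Normalizing constant: 0.5·0.15781 + 0.28·0.193128 + 0.22·0.293388 = 0.197526.
P(A | observation) = 0.0789048 / 0.197526 = 0.399466.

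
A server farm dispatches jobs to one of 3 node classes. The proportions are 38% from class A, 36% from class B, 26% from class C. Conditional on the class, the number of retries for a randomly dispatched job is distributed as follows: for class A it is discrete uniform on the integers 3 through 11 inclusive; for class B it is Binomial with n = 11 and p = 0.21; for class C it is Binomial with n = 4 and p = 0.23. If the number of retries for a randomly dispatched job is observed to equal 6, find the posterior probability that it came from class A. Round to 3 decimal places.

Likelihoods P(X=6 | ·): A: 0.111111; B: 0.0121925; C: 0.
Posterior ∝ prior × likelihood. Numerator for A: 0.38·0.111111 = 0.0422222.
Normalizing constant: 0.38·0.111111 + 0.36·0.0121925 + 0.26·0 = 0.0466115.
P(A | observation) = 0.0422222 / 0.0466115 = 0.905832.

0.906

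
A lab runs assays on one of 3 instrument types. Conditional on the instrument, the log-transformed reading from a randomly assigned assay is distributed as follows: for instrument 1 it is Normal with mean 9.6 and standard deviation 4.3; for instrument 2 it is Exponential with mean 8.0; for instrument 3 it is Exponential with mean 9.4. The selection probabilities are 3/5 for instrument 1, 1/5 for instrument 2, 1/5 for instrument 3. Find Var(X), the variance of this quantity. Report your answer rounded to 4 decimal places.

41.9564

Per component, 1: μ=9.6, E[X²]=110.65; 2: μ=8, E[X²]=128; 3: μ=9.4, E[X²]=176.72.
E[X] = 0.6·9.6 + 0.2·8 + 0.2·9.4 = 9.24.
E[X²] = 0.6·110.65 + 0.2·128 + 0.2·176.72 = 127.334.
Var(X) = E[X²] − (E[X])² = 127.334 − 85.3776 = 41.9564.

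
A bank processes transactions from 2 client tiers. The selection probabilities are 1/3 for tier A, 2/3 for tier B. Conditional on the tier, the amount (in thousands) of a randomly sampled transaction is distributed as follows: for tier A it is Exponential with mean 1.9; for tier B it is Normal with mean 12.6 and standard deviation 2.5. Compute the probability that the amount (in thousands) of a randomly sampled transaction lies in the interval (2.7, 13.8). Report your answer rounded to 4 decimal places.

0.5365

Conditional on each tier, P(2.7 < X < 13.8): A: 0.240759; B: 0.684349.
By total probability, P(2.7 < X < 13.8) = 0.333333·0.240759 + 0.666667·0.684349 = 0.536485.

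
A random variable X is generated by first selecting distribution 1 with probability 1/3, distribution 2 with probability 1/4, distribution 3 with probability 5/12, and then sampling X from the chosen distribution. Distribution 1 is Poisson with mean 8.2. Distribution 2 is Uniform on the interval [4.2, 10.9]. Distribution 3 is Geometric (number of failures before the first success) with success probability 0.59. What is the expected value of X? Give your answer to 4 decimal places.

Component means — 1: 8.2; 2: 7.55; 3: 0.694915.
E[X] = 0.333333·8.2 + 0.25·7.55 + 0.416667·0.694915 = 4.91038.

4.9104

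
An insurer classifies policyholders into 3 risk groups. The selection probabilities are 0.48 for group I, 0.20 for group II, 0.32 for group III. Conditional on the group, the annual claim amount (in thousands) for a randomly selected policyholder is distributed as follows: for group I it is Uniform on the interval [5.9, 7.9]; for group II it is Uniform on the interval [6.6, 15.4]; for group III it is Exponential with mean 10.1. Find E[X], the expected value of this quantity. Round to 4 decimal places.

8.7440

Component means — I: 6.9; II: 11; III: 10.1.
E[X] = 0.48·6.9 + 0.2·11 + 0.32·10.1 = 8.744.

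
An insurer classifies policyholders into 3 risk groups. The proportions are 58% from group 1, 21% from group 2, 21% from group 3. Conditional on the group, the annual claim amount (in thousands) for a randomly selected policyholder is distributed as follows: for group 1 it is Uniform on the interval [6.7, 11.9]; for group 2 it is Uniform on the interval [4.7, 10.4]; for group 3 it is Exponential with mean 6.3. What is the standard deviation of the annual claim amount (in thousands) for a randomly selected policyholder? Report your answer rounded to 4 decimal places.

3.4276

Per component, 1: μ=9.3, E[X²]=88.7433; 2: μ=7.55, E[X²]=59.71; 3: μ=6.3, E[X²]=79.38.
E[X] = 0.58·9.3 + 0.21·7.55 + 0.21·6.3 = 8.3025.
E[X²] = 0.58·88.7433 + 0.21·59.71 + 0.21·79.38 = 80.68.
Var(X) = E[X²] − (E[X])² = 80.68 − 68.9315 = 11.7485.
SD(X) = √11.7485 = 3.42761.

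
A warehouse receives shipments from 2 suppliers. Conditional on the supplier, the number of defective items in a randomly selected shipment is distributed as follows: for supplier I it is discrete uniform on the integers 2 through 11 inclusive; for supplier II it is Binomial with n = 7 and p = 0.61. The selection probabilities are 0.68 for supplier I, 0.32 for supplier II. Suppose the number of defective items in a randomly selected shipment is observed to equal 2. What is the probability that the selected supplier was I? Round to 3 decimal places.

Likelihoods P(X=2 | ·): I: 0.1; II: 0.0705021.
Posterior ∝ prior × likelihood. Numerator for I: 0.68·0.1 = 0.068.
Normalizing constant: 0.68·0.1 + 0.32·0.0705021 = 0.0905607.
P(I | observation) = 0.068 / 0.0905607 = 0.750878.

0.751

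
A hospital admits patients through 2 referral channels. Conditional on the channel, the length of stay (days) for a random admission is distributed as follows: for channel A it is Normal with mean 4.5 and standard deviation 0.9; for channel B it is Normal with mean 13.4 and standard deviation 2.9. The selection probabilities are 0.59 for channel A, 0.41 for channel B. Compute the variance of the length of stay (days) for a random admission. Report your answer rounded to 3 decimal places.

23.087

Per component, A: μ=4.5, E[X²]=21.06; B: μ=13.4, E[X²]=187.97.
E[X] = 0.59·4.5 + 0.41·13.4 = 8.149.
E[X²] = 0.59·21.06 + 0.41·187.97 = 89.4931.
Var(X) = E[X²] − (E[X])² = 89.4931 − 66.4062 = 23.0869.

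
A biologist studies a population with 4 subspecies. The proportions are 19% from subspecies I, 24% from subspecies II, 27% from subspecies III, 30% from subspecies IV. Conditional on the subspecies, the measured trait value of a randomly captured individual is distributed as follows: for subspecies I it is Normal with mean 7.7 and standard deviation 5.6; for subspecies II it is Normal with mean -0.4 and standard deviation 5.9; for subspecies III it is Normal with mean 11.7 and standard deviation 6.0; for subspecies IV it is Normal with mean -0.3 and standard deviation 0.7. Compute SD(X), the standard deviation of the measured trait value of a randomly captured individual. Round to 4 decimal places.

7.2658

Per component, I: μ=7.7, E[X²]=90.65; II: μ=-0.4, E[X²]=34.97; III: μ=11.7, E[X²]=172.89; IV: μ=-0.3, E[X²]=0.58.
E[X] = 0.19·7.7 + 0.24·-0.4 + 0.27·11.7 + 0.3·-0.3 = 4.436.
E[X²] = 0.19·90.65 + 0.24·34.97 + 0.27·172.89 + 0.3·0.58 = 72.4706.
Var(X) = E[X²] − (E[X])² = 72.4706 − 19.6781 = 52.7925.
SD(X) = √52.7925 = 7.26585.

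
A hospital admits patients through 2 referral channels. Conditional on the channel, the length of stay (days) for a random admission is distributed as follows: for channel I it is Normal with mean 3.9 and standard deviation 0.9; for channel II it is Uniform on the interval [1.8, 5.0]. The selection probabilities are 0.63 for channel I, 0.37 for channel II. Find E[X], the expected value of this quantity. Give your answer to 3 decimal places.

Component means — I: 3.9; II: 3.4.
E[X] = 0.63·3.9 + 0.37·3.4 = 3.715.

3.715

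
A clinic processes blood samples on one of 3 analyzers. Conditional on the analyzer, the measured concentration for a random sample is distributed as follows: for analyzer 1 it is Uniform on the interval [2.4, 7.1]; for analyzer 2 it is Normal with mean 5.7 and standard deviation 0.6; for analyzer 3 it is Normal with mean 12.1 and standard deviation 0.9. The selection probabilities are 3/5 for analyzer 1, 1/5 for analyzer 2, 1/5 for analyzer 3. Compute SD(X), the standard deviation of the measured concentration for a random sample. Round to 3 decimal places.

Per component, 1: μ=4.75, E[X²]=24.4033; 2: μ=5.7, E[X²]=32.85; 3: μ=12.1, E[X²]=147.22.
E[X] = 0.6·4.75 + 0.2·5.7 + 0.2·12.1 = 6.41.
E[X²] = 0.6·24.4033 + 0.2·32.85 + 0.2·147.22 = 50.656.
Var(X) = E[X²] − (E[X])² = 50.656 − 41.0881 = 9.5679.
SD(X) = √9.5679 = 3.0932.

3.093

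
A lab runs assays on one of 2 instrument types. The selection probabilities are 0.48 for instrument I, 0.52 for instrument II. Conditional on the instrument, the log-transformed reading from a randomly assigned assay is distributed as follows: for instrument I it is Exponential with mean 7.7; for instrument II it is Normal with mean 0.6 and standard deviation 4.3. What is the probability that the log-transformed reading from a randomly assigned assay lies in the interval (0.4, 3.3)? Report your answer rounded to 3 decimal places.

0.275

Conditional on each instrument, P(0.4 < X < 3.3): I: 0.297939; II: 0.253516.
By total probability, P(0.4 < X < 3.3) = 0.48·0.297939 + 0.52·0.253516 = 0.274839.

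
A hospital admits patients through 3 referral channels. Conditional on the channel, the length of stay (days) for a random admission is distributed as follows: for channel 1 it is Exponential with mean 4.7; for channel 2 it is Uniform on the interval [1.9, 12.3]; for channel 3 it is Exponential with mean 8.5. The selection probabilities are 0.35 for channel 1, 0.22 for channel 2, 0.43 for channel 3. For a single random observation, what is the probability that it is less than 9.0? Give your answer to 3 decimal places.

0.729

Conditional on each channel, P(X < 9.0): 1: 0.852642; 2: 0.682692; 3: 0.653136.
By total probability, P(X < 9.0) = 0.35·0.852642 + 0.22·0.682692 + 0.43·0.653136 = 0.729466.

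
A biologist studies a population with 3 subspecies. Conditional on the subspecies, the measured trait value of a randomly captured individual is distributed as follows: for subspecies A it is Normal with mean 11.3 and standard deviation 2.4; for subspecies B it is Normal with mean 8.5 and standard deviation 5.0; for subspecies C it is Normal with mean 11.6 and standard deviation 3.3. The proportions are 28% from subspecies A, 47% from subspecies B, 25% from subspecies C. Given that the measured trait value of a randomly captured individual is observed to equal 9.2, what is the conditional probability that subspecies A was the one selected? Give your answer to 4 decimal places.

0.3447

Likelihoods f(9.2 | ·): A: 0.113356; B: 0.0790103; C: 0.0927986.
Posterior ∝ prior × likelihood. Numerator for A: 0.28·0.113356 = 0.0317397.
Normalizing constant: 0.28·0.113356 + 0.47·0.0790103 + 0.25·0.0927986 = 0.0920743.
P(A | observation) = 0.0317397 / 0.0920743 = 0.344719.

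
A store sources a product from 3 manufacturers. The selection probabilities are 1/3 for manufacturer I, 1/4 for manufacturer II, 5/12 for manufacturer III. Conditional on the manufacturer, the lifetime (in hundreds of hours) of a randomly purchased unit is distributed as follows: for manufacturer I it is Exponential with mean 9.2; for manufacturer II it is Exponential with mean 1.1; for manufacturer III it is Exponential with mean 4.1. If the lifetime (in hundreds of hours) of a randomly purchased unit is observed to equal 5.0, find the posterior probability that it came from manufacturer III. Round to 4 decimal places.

Likelihoods f(5.0 | ·): I: 0.0631223; II: 0.00965031; III: 0.0720425.
Posterior ∝ prior × likelihood. Numerator for III: 0.416667·0.0720425 = 0.0300177.
Normalizing constant: 0.333333·0.0631223 + 0.25·0.00965031 + 0.416667·0.0720425 = 0.053471.
P(III | observation) = 0.0300177 / 0.053471 = 0.561382.

0.5614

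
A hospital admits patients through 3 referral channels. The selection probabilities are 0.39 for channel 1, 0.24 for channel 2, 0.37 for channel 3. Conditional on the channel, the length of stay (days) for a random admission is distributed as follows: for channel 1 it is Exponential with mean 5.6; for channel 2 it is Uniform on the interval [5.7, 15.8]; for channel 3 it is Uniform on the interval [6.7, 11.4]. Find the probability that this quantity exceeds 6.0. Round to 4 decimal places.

Conditional on each channel, P(X > 6.0): 1: 0.342519; 2: 0.970297; 3: 1.
By total probability, P(X > 6.0) = 0.39·0.342519 + 0.24·0.970297 + 0.37·1 = 0.736454.

0.7365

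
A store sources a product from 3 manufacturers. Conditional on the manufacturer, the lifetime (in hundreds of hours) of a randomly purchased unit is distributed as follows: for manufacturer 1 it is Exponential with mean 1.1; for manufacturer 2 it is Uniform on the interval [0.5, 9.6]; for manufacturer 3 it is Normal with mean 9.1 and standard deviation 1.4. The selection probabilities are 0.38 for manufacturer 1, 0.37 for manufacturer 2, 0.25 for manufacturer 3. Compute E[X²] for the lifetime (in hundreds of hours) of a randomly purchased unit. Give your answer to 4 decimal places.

For each component E[X²] = Var + (mean)², giving 1: 2.42; 2: 32.4033; 3: 84.77.
Overall E[X²] = 0.38·2.42 + 0.37·32.4033 + 0.25·84.77 = 34.1013.

34.1013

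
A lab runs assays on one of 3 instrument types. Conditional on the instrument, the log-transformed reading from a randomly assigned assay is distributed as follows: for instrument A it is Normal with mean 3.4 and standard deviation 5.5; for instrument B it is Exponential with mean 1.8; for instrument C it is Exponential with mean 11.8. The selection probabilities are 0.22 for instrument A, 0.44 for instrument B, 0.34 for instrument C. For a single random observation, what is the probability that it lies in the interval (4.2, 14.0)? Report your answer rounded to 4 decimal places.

Conditional on each instrument, P(4.2 < X < 14.0): A: 0.415203; B: 0.096553; C: 0.395214.
By total probability, P(4.2 < X < 14.0) = 0.22·0.415203 + 0.44·0.096553 + 0.34·0.395214 = 0.268201.

0.2682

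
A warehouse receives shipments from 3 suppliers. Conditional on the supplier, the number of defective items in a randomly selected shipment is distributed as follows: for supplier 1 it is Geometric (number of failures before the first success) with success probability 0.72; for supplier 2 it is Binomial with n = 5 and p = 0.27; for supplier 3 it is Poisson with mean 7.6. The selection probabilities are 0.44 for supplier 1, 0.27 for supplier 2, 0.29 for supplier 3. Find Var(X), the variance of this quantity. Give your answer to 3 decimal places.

12.511

Per component, 1: μ=0.388889, E[X²]=0.691358; 2: μ=1.35, E[X²]=2.808; 3: μ=7.6, E[X²]=65.36.
E[X] = 0.44·0.388889 + 0.27·1.35 + 0.29·7.6 = 2.73961.
E[X²] = 0.44·0.691358 + 0.27·2.808 + 0.29·65.36 = 20.0168.
Var(X) = E[X²] − (E[X])² = 20.0168 − 7.50547 = 12.5113.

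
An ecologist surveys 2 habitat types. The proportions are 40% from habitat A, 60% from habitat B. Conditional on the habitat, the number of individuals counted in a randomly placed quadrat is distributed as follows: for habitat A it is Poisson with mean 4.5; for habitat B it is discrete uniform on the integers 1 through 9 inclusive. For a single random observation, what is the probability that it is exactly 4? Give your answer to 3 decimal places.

Conditional on each habitat, P(X = 4): A: 0.189808; B: 0.111111.
By total probability, P(X = 4) = 0.4·0.189808 + 0.6·0.111111 = 0.14259.

0.143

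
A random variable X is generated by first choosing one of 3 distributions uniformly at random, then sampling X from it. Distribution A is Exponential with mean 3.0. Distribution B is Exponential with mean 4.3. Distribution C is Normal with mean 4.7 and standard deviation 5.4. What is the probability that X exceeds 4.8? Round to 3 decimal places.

Conditional on each component, P(X > 4.8): A: 0.201897; B: 0.327496; C: 0.492613.
By total probability, P(X > 4.8) = 0.333333·0.201897 + 0.333333·0.327496 + 0.333333·0.492613 = 0.340668.

0.341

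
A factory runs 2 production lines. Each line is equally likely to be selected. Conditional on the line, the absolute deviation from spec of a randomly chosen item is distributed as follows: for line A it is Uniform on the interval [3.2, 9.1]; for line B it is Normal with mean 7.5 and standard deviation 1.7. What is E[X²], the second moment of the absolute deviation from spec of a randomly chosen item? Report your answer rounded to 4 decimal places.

49.9317

For each component E[X²] = Var + (mean)², giving A: 40.7233; B: 59.14.
Overall E[X²] = 0.5·40.7233 + 0.5·59.14 = 49.9317.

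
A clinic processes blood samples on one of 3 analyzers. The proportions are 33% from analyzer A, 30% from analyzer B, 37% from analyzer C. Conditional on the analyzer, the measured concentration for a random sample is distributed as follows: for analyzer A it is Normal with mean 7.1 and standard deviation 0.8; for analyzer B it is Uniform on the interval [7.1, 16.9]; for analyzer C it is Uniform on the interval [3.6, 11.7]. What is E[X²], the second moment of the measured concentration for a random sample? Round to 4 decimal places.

For each component E[X²] = Var + (mean)², giving A: 51.05; B: 152.003; C: 63.99.
Overall E[X²] = 0.33·51.05 + 0.3·152.003 + 0.37·63.99 = 86.1238.

86.1238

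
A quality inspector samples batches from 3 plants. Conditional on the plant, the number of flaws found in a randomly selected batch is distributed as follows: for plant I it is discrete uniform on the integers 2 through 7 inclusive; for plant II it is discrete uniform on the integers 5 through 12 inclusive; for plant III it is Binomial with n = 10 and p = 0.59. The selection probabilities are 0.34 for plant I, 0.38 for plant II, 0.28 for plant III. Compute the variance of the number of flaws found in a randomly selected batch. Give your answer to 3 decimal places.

Per component, I: μ=4.5, E[X²]=23.1667; II: μ=8.5, E[X²]=77.5; III: μ=5.9, E[X²]=37.229.
E[X] = 0.34·4.5 + 0.38·8.5 + 0.28·5.9 = 6.412.
E[X²] = 0.34·23.1667 + 0.38·77.5 + 0.28·37.229 = 47.7508.
Var(X) = E[X²] − (E[X])² = 47.7508 − 41.1137 = 6.63704.

6.637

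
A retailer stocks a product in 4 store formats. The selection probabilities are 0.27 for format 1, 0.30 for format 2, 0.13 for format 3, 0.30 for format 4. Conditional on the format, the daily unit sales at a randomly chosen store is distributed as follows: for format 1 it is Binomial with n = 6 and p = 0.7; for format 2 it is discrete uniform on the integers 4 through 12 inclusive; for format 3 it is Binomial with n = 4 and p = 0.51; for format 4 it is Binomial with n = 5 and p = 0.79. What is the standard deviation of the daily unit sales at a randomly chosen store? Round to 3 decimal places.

Per component, 1: μ=4.2, E[X²]=18.9; 2: μ=8, E[X²]=70.6667; 3: μ=2.04, E[X²]=5.1612; 4: μ=3.95, E[X²]=16.432.
E[X] = 0.27·4.2 + 0.3·8 + 0.13·2.04 + 0.3·3.95 = 4.9842.
E[X²] = 0.27·18.9 + 0.3·70.6667 + 0.13·5.1612 + 0.3·16.432 = 31.9036.
Var(X) = E[X²] − (E[X])² = 31.9036 − 24.8422 = 7.06131.
SD(X) = √7.06131 = 2.65731.

2.657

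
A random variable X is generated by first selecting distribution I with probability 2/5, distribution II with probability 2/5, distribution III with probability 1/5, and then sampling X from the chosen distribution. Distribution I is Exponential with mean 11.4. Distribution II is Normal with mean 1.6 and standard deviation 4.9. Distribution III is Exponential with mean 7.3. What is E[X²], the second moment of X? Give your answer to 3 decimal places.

135.912

For each component E[X²] = Var + (mean)², giving I: 259.92; II: 26.57; III: 106.58.
Overall E[X²] = 0.4·259.92 + 0.4·26.57 + 0.2·106.58 = 135.912.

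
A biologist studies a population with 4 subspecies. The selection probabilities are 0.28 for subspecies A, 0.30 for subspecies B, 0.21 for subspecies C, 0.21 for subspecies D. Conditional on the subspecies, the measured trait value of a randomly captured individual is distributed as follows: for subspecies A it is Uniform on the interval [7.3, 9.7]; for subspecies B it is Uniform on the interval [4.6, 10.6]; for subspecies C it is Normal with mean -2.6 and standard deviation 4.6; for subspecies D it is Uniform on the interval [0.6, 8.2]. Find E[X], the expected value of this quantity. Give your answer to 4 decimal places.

Component means — A: 8.5; B: 7.6; C: -2.6; D: 4.4.
E[X] = 0.28·8.5 + 0.3·7.6 + 0.21·-2.6 + 0.21·4.4 = 5.038.

5.0380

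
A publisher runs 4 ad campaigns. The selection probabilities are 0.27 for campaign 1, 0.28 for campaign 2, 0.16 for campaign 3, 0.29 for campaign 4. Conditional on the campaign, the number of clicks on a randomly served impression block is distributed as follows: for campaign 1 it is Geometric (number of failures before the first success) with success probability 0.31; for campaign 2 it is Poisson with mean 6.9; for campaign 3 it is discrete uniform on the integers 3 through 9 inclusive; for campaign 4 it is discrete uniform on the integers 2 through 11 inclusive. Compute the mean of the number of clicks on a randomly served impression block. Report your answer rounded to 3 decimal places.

5.378

Component means — 1: 2.22581; 2: 6.9; 3: 6; 4: 6.5.
E[X] = 0.27·2.22581 + 0.28·6.9 + 0.16·6 + 0.29·6.5 = 5.37797.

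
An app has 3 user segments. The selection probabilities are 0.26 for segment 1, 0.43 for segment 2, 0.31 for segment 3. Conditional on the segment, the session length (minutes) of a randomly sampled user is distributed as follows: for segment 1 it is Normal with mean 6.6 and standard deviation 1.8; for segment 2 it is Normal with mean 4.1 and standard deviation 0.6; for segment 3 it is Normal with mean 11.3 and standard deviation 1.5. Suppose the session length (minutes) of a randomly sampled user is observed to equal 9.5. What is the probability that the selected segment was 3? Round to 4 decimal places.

0.7183

Likelihoods f(9.5 | ·): 1: 0.0605331; 2: 1.7133e-18; 3: 0.129457.
Posterior ∝ prior × likelihood. Numerator for 3: 0.31·0.129457 = 0.0401318.
Normalizing constant: 0.26·0.0605331 + 0.43·1.7133e-18 + 0.31·0.129457 = 0.0558704.
P(3 | observation) = 0.0401318 / 0.0558704 = 0.718301.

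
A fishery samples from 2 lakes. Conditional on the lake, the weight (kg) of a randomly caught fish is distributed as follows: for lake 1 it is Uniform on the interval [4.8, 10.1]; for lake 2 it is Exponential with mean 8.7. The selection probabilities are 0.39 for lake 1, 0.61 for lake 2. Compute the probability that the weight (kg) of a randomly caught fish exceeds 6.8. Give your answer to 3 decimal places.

0.522

Conditional on each lake, P(X > 6.8): 1: 0.622642; 2: 0.457669.
By total probability, P(X > 6.8) = 0.39·0.622642 + 0.61·0.457669 = 0.522008.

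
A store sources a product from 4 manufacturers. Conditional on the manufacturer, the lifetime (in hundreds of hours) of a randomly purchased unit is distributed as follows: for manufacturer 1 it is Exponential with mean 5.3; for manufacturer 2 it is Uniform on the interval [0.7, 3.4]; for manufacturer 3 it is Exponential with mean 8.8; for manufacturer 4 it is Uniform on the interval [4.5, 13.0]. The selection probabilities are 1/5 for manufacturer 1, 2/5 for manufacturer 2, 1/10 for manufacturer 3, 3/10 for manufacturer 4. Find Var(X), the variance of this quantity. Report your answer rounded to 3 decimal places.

Per component, 1: μ=5.3, E[X²]=56.18; 2: μ=2.05, E[X²]=4.81; 3: μ=8.8, E[X²]=154.88; 4: μ=8.75, E[X²]=82.5833.
E[X] = 0.2·5.3 + 0.4·2.05 + 0.1·8.8 + 0.3·8.75 = 5.385.
E[X²] = 0.2·56.18 + 0.4·4.81 + 0.1·154.88 + 0.3·82.5833 = 53.423.
Var(X) = E[X²] − (E[X])² = 53.423 − 28.9982 = 24.4248.

24.425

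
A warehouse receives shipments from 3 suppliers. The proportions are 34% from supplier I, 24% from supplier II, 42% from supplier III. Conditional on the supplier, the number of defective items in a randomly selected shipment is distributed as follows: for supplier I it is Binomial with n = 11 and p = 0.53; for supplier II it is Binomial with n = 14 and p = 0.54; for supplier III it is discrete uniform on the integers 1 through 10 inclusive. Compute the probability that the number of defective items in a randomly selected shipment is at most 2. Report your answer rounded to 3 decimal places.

0.092

Conditional on each supplier, P(X ≤ 2): I: 0.0206038; II: 0.00271305; III: 0.2.
By total probability, P(X ≤ 2) = 0.34·0.0206038 + 0.24·0.00271305 + 0.42·0.2 = 0.0916564.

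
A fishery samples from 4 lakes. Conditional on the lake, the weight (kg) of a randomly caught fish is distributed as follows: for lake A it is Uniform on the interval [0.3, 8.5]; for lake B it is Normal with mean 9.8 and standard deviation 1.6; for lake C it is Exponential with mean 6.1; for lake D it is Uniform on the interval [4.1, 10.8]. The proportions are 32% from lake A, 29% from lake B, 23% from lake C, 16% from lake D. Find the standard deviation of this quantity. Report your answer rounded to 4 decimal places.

Per component, A: μ=4.4, E[X²]=24.9633; B: μ=9.8, E[X²]=98.6; C: μ=6.1, E[X²]=74.42; D: μ=7.45, E[X²]=59.2433.
E[X] = 0.32·4.4 + 0.29·9.8 + 0.23·6.1 + 0.16·7.45 = 6.845.
E[X²] = 0.32·24.9633 + 0.29·98.6 + 0.23·74.42 + 0.16·59.2433 = 63.1778.
Var(X) = E[X²] − (E[X])² = 63.1778 − 46.854 = 16.3238.
SD(X) = √16.3238 = 4.04027.

4.0403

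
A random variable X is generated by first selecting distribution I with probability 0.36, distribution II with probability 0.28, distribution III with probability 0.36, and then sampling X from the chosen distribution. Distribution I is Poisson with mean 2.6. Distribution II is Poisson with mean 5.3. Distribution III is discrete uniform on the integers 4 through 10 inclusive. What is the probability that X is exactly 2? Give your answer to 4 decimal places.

0.1100

Conditional on each component, P(X = 2): I: 0.251045; II: 0.0701069; III: 0.
By total probability, P(X = 2) = 0.36·0.251045 + 0.28·0.0701069 + 0.36·0 = 0.110006.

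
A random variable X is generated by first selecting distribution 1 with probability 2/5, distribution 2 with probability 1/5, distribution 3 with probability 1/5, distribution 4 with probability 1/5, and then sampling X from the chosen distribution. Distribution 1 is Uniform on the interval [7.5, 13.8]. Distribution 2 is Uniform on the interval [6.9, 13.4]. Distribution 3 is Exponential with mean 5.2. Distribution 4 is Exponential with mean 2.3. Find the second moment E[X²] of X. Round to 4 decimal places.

For each component E[X²] = Var + (mean)², giving 1: 116.73; 2: 106.543; 3: 54.08; 4: 10.58.
Overall E[X²] = 0.4·116.73 + 0.2·106.543 + 0.2·54.08 + 0.2·10.58 = 80.9327.

80.9327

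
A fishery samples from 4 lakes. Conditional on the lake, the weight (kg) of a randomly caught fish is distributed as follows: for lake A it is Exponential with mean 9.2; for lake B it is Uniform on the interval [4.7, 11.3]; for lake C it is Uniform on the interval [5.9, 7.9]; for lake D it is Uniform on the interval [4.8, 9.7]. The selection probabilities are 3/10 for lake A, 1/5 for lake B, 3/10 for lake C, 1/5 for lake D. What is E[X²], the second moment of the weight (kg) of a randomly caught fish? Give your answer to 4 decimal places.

For each component E[X²] = Var + (mean)², giving A: 169.28; B: 67.63; C: 47.9433; D: 54.5633.
Overall E[X²] = 0.3·169.28 + 0.2·67.63 + 0.3·47.9433 + 0.2·54.5633 = 89.6057.

89.6057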